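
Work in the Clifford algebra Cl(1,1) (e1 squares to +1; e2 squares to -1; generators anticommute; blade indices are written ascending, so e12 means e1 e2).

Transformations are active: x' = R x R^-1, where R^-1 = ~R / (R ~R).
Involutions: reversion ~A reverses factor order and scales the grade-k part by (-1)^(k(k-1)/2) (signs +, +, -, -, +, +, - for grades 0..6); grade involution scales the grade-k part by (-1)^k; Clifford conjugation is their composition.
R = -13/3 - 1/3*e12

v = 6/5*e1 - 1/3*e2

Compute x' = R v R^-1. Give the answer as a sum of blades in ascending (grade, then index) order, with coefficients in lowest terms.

~R = -13/3 + 1/3*e12, and R ~R = 56/3, so R^-1 = ~R / (56/3).
R v = -239/45*e1 + 83/45*e2
Answer: 319/252*e1 - 659/1260*e2


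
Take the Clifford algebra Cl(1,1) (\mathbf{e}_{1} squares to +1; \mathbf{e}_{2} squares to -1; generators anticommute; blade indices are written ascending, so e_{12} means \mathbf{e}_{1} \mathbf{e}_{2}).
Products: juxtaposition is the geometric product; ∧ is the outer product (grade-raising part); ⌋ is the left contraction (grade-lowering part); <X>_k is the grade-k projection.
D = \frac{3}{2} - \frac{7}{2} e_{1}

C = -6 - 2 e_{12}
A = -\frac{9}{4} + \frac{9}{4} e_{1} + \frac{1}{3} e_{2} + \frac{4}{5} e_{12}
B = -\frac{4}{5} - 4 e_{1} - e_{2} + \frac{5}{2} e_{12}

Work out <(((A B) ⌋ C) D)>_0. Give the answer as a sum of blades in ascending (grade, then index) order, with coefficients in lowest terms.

step 1: -\frac{73}{15} + \frac{53}{6} e_{1} + \frac{1297}{120} e_{2} - \frac{4309}{600} e_{12}
step 2: \frac{13069}{300} - \frac{1297}{60} e_{1} - \frac{53}{3} e_{2} + \frac{146}{15} e_{12}
step 3: \frac{42301}{300} - \frac{55469}{300} e_{1} + \frac{227}{30} e_{2} - \frac{1417}{30} e_{12}
step 4: \frac{42301}{300}
Answer: \frac{42301}{300}


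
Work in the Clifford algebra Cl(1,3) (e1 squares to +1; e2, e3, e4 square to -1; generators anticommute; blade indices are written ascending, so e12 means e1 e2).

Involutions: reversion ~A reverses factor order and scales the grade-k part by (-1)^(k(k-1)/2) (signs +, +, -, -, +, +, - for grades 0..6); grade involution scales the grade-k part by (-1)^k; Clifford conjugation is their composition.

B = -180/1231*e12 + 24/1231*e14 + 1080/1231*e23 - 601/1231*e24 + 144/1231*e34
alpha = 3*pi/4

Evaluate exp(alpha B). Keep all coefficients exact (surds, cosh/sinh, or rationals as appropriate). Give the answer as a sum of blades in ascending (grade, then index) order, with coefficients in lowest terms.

B^2 term by term: the squares give (-180/1231)^2*(e12)^2 + (24/1231)^2*(e14)^2 + (1080/1231)^2*(e23)^2 + (-601/1231)^2*(e24)^2 + (144/1231)^2*(e34)^2 = 32400/1515361*(+1) + 576/1515361*(+1) + 1166400/1515361*(-1) + 361201/1515361*(-1) + 20736/1515361*(-1) = -1 (each basis 2-blade squares to minus the product of its generators' squares); cross terms between blades sharing an index anticommute and cancel; the commuting (index-disjoint) pairs give grade-4 terms 2*c*c'*(blade product), which cancel blade by blade — e1234: -51840/1515361 + 51840/1515361 = 0 — confirming B is simple. So B^2 = -1.
B^2 = -1 — circular case — the even/odd split gives cos and sin: l = 1, alpha*l = 3*pi/4, so exp(alpha B) = cos(3*pi/4) + (sin(3*pi/4)/1)*B = -sqrt(2)/2 + (sqrt(2)/2)*B.
Answer: -sqrt(2)/2 - 90*sqrt(2)/1231*e12 + 12*sqrt(2)/1231*e14 + 540*sqrt(2)/1231*e23 - 601*sqrt(2)/2462*e24 + 72*sqrt(2)/1231*e34


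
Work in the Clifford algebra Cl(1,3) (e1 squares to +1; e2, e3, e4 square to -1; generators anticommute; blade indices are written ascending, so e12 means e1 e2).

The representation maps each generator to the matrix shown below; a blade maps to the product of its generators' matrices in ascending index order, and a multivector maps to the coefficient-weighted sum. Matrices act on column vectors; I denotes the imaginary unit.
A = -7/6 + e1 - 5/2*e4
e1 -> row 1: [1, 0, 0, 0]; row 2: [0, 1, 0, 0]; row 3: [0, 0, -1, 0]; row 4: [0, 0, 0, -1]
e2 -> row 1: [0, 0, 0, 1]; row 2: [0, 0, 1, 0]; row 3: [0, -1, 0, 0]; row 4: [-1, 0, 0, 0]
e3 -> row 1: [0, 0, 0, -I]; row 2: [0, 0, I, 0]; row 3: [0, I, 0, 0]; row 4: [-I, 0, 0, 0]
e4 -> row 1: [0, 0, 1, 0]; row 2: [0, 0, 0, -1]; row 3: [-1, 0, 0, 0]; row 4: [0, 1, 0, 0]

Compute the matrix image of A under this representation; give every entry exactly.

M = (-7/6)*1 + (1)*rho(e1) + (-5/2)*rho(e4), summed entrywise (1 is the identity matrix):
Answer: row 1: [-1/6, 0, -5/2, 0]; row 2: [0, -1/6, 0, 5/2]; row 3: [5/2, 0, -13/6, 0]; row 4: [0, -5/2, 0, -13/6]


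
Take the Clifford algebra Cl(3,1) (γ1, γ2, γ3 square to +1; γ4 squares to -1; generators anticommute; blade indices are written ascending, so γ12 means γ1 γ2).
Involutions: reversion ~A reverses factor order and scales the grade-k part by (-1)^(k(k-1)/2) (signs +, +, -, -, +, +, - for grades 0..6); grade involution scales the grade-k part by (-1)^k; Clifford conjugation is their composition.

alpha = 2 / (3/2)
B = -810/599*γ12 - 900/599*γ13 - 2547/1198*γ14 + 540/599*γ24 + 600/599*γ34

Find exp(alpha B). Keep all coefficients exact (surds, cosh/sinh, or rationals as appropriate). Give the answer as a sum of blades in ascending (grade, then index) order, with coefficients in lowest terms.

B^2 term by term: the squares give (-810/599)^2*(γ12)^2 + (-900/599)^2*(γ13)^2 + (-2547/1198)^2*(γ14)^2 + (540/599)^2*(γ24)^2 + (600/599)^2*(γ34)^2 = 656100/358801*(-1) + 810000/358801*(-1) + 6487209/1435204*(+1) + 291600/358801*(+1) + 360000/358801*(+1) = 9/4 (each basis 2-blade squares to minus the product of its generators' squares); cross terms between blades sharing an index anticommute and cancel; the commuting (index-disjoint) pairs give grade-4 terms 2*c*c'*(blade product), which cancel blade by blade — γ1234: -972000/358801 + 972000/358801 = 0 — confirming B is simple. So B^2 = 9/4.
B^2 = 9/4 — B^2 > 0, so the exponential closes hyperbolically: l = 3/2, alpha*l = 2, so exp(alpha B) = cosh(2) + (sinh(2)/(3/2))*B = cosh(2) + (2*sinh(2)/3)*B.
Answer: cosh(2) - 540*sinh(2)/599*γ12 - 600*sinh(2)/599*γ13 - 849*sinh(2)/599*γ14 + 360*sinh(2)/599*γ24 + 400*sinh(2)/599*γ34


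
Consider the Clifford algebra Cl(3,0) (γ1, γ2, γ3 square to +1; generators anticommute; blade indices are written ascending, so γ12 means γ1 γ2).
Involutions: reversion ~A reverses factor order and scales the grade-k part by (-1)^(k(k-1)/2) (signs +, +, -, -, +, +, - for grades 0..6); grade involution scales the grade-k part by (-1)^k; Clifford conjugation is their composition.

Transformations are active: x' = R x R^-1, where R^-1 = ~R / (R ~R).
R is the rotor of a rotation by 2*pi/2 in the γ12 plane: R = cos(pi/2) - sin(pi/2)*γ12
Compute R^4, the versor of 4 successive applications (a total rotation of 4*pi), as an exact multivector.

Half-angle bookkeeping: 4 applications in γ12 add up to rotor phase 4*pi/2 = 2*pi, so R^4 = cos(2*pi) - sin(2*pi)*γ12.
cos(2*pi) = 1 and sin(2*pi) = 0, so R^4 = 1. The total rotation 4*pi is 2 full turns, so every vector returns to itself, yet the rotor is +1, back on the identity sheet (an even number of 2*pi turns).
Answer: 1


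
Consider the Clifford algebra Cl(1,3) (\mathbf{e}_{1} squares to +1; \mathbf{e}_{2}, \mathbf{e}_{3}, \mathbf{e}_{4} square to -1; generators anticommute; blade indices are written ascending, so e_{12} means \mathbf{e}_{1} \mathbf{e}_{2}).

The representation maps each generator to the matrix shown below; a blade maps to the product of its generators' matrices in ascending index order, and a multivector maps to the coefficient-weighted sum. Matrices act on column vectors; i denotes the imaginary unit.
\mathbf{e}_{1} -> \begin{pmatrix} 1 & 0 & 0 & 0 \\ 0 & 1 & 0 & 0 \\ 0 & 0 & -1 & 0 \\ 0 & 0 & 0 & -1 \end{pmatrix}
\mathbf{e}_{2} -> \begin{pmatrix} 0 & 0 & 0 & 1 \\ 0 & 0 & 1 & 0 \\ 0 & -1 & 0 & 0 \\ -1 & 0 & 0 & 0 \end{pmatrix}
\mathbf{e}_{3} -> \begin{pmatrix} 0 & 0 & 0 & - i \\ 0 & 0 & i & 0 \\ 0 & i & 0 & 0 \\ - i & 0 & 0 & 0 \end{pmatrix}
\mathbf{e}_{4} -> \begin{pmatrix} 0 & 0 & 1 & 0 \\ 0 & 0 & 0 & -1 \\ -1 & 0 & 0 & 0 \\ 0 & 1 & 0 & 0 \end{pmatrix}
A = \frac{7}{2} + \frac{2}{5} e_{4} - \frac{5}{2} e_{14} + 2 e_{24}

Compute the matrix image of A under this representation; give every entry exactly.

Bivector images (products of the table entries): rho(e_{14}) = rho(\mathbf{e}_{1})rho(\mathbf{e}_{4}) = \begin{pmatrix} 0 & 0 & 1 & 0 \\ 0 & 0 & 0 & -1 \\ 1 & 0 & 0 & 0 \\ 0 & -1 & 0 & 0 \end{pmatrix}; rho(e_{24}) = rho(\mathbf{e}_{2})rho(\mathbf{e}_{4}) = \begin{pmatrix} 0 & 1 & 0 & 0 \\ -1 & 0 & 0 & 0 \\ 0 & 0 & 0 & 1 \\ 0 & 0 & -1 & 0 \end{pmatrix}.
M = (\frac{7}{2})*1 + (\frac{2}{5})*rho(e_{4}) + (-\frac{5}{2})*rho(e_{14}) + (2)*rho(e_{24}), summed entrywise (1 is the identity matrix):
Answer: \begin{pmatrix} \frac{7}{2} & 2 & - \frac{21}{10} & 0 \\ -2 & \frac{7}{2} & 0 & \frac{21}{10} \\ - \frac{29}{10} & 0 & \frac{7}{2} & 2 \\ 0 & \frac{29}{10} & -2 & \frac{7}{2} \end{pmatrix}


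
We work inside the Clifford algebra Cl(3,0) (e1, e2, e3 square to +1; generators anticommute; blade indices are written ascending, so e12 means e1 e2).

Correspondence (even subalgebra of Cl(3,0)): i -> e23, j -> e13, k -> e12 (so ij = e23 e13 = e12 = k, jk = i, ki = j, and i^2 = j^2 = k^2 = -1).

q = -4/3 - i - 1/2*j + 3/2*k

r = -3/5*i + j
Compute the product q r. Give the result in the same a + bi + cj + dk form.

In blades: q = -4/3 + 3/2*e12 - 1/2*e13 - e23, r = e13 - 3/5*e23.
Distribute q over r term by term (generator squares from the signature, products reordered to ascending indices): (-4/3)*r = -4/3*e13 + 4/5*e23; (3/2*e12)*r = -9/10*e13 - 3/2*e23; (-1/2*e13)*r = 1/2 - 3/10*e12; (-e23)*r = -3/5 - e12.
Sum: -1/10 - 13/10*e12 - 67/30*e13 - 7/10*e23; translating back through the correspondence:
Answer: -1/10 - 7/10*i - 67/30*j - 13/10*k


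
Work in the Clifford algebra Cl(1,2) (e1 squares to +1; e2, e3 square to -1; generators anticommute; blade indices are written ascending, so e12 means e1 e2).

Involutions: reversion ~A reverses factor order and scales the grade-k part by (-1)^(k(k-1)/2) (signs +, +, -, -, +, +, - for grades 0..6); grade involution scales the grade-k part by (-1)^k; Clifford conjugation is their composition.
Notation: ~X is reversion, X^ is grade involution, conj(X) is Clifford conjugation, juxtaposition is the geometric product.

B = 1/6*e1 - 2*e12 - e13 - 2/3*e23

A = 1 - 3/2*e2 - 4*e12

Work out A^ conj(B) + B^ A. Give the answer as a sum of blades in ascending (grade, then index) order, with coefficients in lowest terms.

first term: -8 + 17/6*e1 - 2/3*e2 - e3 + 9/4*e12 + 11/3*e13 + 14/3*e23 - 3/2*e123
second term: 8 - 19/6*e1 + 2/3*e2 + e3 - 7/4*e12 + 5/3*e13 + 10/3*e23 - 3/2*e123
Answer: -1/3*e1 + 1/2*e12 + 16/3*e13 + 8*e23 - 3*e123


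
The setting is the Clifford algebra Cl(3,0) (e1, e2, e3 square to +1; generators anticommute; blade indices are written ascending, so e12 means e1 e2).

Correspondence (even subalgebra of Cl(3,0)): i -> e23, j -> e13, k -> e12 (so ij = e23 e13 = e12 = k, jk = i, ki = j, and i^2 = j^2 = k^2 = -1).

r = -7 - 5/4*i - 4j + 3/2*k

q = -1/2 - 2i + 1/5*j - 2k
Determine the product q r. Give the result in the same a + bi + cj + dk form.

In blades: q = -1/2 - 2*e12 + 1/5*e13 - 2*e23, r = -7 + 3/2*e12 - 4*e13 - 5/4*e23.
Distribute q over r term by term (generator squares from the signature, products reordered to ascending indices): (-1/2)*r = 7/2 - 3/4*e12 + 2*e13 + 5/8*e23; (-2*e12)*r = 3 + 14*e12 + 5/2*e13 - 8*e23; (1/5*e13)*r = 4/5 + 1/4*e12 - 7/5*e13 + 3/10*e23; (-2*e23)*r = -5/2 + 8*e12 + 3*e13 + 14*e23.
Sum: 24/5 + 43/2*e12 + 61/10*e13 + 277/40*e23; translating back through the correspondence:
Answer: 24/5 + 277/40*i + 61/10*j + 43/2*k


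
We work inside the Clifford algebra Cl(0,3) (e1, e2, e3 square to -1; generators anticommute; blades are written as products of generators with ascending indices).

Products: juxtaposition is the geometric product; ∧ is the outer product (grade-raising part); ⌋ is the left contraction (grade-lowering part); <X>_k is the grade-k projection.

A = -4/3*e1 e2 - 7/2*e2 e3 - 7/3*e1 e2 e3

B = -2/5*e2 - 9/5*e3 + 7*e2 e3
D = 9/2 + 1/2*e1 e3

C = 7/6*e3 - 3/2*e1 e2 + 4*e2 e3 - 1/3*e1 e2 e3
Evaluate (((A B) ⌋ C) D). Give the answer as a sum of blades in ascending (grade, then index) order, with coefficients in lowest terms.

step 1: 49/2 + 79/5*e1 - 63/10*e2 + 7/5*e3 - 21/5*e1 e2 + 154/15*e1 e3 + 12/5*e1 e2 e3
step 2: -131/15 + 189/20*e1 + 2329/90*e2 + 3143/60*e3 - 2177/60*e1 e2 + 21/10*e1 e3 + 1549/15*e2 e3 - 49/6*e1 e2 e3
step 3: -807/20 + 4123/60*e1 + 3371/30*e2 + 231*e3 - 25789/120*e1 e2 + 61/12*e1 e3 + 53587/120*e2 e3 - 2236/45*e1 e2 e3
Answer: -807/20 + 4123/60*e1 + 3371/30*e2 + 231*e3 - 25789/120*e1 e2 + 61/12*e1 e3 + 53587/120*e2 e3 - 2236/45*e1 e2 e3


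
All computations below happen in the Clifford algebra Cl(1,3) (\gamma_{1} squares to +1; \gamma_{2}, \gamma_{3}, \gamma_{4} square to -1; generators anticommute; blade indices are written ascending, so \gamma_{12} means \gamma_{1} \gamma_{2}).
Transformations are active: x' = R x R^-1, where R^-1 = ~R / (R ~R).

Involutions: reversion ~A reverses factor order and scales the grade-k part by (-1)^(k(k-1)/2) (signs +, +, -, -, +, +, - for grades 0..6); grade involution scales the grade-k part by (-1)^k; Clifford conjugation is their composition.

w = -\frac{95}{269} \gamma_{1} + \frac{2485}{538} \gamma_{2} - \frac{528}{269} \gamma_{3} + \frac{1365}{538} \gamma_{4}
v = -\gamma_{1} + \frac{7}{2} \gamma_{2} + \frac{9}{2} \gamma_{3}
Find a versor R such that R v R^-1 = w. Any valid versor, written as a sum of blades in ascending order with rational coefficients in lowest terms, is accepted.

Here q(v) = q(w) = -\frac{63}{2}; the classical choice R = v + w = -\frac{364}{269} \gamma_{1} + \frac{2184}{269} \gamma_{2} + \frac{1365}{538} \gamma_{3} + \frac{1365}{538} \gamma_{4} then realises v -> w under the sandwich.
Answer: -\frac{364}{269} \gamma_{1} + \frac{2184}{269} \gamma_{2} + \frac{1365}{538} \gamma_{3} + \frac{1365}{538} \gamma_{4}


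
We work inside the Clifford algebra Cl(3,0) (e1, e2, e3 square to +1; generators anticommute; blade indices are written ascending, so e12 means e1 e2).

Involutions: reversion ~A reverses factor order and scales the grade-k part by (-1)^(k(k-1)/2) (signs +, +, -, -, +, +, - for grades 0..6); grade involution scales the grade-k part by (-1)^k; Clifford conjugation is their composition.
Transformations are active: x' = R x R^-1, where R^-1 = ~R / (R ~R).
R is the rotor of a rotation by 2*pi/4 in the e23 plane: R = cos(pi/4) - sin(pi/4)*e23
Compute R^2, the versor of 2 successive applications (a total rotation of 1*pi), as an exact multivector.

Half-angle bookkeeping: 2 applications in e23 add up to rotor phase 2*pi/4 = pi/2, so R^2 = cos(pi/2) - sin(pi/2)*e23.
cos(pi/2) = 0 and sin(pi/2) = 1, so R^2 = -e23. The net rotation is 1*pi; the rotor keeps the half-angle phase exactly.
Answer: -e23


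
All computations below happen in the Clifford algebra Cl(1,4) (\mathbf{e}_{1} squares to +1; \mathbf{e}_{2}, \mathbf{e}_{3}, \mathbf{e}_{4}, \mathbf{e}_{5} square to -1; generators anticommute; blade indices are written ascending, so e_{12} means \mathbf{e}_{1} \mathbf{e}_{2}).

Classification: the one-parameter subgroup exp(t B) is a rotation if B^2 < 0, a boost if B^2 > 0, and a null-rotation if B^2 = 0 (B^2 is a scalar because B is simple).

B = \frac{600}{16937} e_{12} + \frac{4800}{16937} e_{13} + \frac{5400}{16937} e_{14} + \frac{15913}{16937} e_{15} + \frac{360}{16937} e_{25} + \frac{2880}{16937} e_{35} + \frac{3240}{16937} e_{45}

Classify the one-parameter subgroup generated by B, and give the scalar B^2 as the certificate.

B^2 term by term: the squares give (\frac{600}{16937})^2*(e_{12})^2 + (\frac{4800}{16937})^2*(e_{13})^2 + (\frac{5400}{16937})^2*(e_{14})^2 + (\frac{15913}{16937})^2*(e_{15})^2 + (\frac{360}{16937})^2*(e_{25})^2 + (\frac{2880}{16937})^2*(e_{35})^2 + (\frac{3240}{16937})^2*(e_{45})^2 = \frac{360000}{286861969}*(+1) + \frac{23040000}{286861969}*(+1) + \frac{29160000}{286861969}*(+1) + \frac{253223569}{286861969}*(+1) + \frac{129600}{286861969}*(-1) + \frac{8294400}{286861969}*(-1) + \frac{10497600}{286861969}*(-1) = 1 (each basis 2-blade squares to minus the product of its generators' squares); cross terms between blades sharing an index anticommute and cancel; the commuting (index-disjoint) pairs give grade-4 terms 2*c*c'*(blade product), which cancel blade by blade — e_{1235}: \frac{3456000}{286861969} - \frac{3456000}{286861969} = 0; e_{1245}: \frac{3888000}{286861969} - \frac{3888000}{286861969} = 0; e_{1345}: \frac{31104000}{286861969} - \frac{31104000}{286861969} = 0 — confirming B is simple. So B^2 = 1.
Answer: boost, certificate B^2 = 1. Note: conjugating B changes its blade decomposition but never the scalar B^2 = 1, whose sign settles the classification.


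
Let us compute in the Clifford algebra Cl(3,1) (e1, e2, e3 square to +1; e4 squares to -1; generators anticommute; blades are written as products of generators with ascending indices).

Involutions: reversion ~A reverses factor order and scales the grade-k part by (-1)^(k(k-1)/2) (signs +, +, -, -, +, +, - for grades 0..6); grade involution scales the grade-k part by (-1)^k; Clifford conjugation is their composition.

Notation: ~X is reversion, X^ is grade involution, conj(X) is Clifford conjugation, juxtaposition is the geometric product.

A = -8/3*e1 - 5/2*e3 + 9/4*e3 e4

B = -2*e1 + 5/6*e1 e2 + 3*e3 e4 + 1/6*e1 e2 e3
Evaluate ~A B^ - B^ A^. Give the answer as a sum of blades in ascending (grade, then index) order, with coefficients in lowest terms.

first term: -145/12 - 20/9*e2 - 15/2*e4 + 5/12*e1 e2 + 5*e1 e3 + 4/9*e2 e3 - 25/12*e1 e2 e3 - 3/8*e1 e2 e4 - 25/2*e1 e3 e4 - 15/8*e1 e2 e3 e4
second term: 145/12 - 20/9*e2 - 15/2*e4 - 5/12*e1 e2 + 5*e1 e3 - 4/9*e2 e3 + 25/12*e1 e2 e3 - 3/8*e1 e2 e4 + 25/2*e1 e3 e4 + 15/8*e1 e2 e3 e4
Answer: -145/6 + 5/6*e1 e2 + 8/9*e2 e3 - 25/6*e1 e2 e3 - 25*e1 e3 e4 - 15/4*e1 e2 e3 e4


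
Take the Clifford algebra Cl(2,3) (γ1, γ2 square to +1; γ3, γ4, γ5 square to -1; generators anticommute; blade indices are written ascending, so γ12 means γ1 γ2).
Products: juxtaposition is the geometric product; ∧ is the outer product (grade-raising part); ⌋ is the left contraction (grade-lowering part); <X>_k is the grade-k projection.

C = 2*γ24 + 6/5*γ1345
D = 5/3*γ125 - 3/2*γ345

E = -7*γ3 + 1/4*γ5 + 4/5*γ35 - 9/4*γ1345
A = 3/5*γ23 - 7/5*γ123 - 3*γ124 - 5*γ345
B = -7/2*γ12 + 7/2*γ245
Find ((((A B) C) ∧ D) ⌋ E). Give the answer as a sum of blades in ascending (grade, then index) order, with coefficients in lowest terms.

step 1: -49/10*γ3 - 21/2*γ4 + 21/10*γ13 - 21/2*γ15 - 35/2*γ23 - 21/10*γ345 + 49/10*γ1345 + 35/2*γ12345
step 2: -147/25 + 63/25*γ1 + 112/5*γ34 + 63/25*γ45 - 112/5*γ135 - 147/25*γ145 + 49/5*γ234 + 21/5*γ235 - 21/5*γ1234 - 49/5*γ1235
step 3: -49/5*γ125 + 441/50*γ345 - 189/50*γ1345 + 112/3*γ12345
step 4: -1701/200 + 3969/200*γ1
Answer: -1701/200 + 3969/200*γ1


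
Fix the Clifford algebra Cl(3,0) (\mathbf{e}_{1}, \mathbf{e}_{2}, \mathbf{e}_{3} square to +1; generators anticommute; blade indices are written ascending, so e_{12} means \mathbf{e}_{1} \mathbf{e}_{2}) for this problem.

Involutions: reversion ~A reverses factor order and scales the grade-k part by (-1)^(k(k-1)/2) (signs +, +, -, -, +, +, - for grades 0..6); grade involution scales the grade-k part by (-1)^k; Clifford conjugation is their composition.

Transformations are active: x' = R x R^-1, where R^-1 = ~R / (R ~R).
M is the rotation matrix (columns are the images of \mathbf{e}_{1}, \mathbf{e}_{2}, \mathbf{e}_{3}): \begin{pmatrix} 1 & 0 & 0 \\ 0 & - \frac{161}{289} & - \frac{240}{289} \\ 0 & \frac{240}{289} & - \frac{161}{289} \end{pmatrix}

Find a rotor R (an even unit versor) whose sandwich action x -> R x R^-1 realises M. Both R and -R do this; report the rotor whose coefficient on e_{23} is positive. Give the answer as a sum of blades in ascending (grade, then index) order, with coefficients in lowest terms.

Method: write R = a + b12*e_{12} + b13*e_{13} + b23*e_{23} with a^2 + b12^2 + b13^2 + b23^2 = 1 (so R^-1 = ~R). Expanding the columns R e_j ~R gives tr M = 4a^2 - 1 and, from the antisymmetric part, M21 - M12 = -4a*b12, M13 - M31 = 4a*b13, M32 - M23 = -4a*b23.
Here tr M = -\frac{33}{289}, so a^2 = (1 + tr M)/4 = \frac{64}{289} and a = ±\frac{8}{17}. Taking a = \frac{8}{17}: M21 - M12 = 0, M13 - M31 = 0, M32 - M23 = \frac{480}{289}, giving b12 = 0, b13 = 0, b23 = -\frac{15}{17}, i.e. R = \frac{8}{17} - \frac{15}{17} e_{23}.
Its e_{23} coefficient is negative, so report the other preimage -R.
Answer: -\frac{8}{17} + \frac{15}{17} e_{23}. Sheet selection: the two-to-one cover makes ±R indistinguishable at the matrix level (trace -\frac{33}{289}), so uniqueness comes from the required sign on e_{23}.


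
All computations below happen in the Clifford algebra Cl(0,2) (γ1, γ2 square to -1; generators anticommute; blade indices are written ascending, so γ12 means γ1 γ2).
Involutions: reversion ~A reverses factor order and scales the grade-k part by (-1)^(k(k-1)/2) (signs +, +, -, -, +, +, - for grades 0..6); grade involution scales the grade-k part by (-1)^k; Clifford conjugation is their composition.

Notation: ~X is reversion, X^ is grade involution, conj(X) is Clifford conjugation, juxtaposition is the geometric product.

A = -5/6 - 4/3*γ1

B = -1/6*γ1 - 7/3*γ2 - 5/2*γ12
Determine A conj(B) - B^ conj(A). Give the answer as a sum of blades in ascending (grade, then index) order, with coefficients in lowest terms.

first term: 2/9 - 5/36*γ1 + 25/18*γ2 - 187/36*γ12
second term: -2/9 - 5/36*γ1 - 95/18*γ2 - 37/36*γ12
Answer: 4/9 + 20/3*γ2 - 25/6*γ12


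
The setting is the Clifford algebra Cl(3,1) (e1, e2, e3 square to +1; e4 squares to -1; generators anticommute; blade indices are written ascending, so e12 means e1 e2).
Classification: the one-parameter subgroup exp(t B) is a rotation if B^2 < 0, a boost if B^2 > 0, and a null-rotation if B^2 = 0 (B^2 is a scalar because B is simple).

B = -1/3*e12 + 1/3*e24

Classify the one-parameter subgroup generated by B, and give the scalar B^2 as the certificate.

B^2 term by term: the squares give (-1/3)^2*(e12)^2 + (1/3)^2*(e24)^2 = 1/9*(-1) + 1/9*(+1) = 0 (each basis 2-blade squares to minus the product of its generators' squares); cross terms between blades sharing an index anticommute and cancel. So B^2 = 0.
Answer: null-rotation, certificate B^2 = 0. Note: conjugating B changes its blade decomposition but never the scalar B^2 = 0, whose sign settles the classification.


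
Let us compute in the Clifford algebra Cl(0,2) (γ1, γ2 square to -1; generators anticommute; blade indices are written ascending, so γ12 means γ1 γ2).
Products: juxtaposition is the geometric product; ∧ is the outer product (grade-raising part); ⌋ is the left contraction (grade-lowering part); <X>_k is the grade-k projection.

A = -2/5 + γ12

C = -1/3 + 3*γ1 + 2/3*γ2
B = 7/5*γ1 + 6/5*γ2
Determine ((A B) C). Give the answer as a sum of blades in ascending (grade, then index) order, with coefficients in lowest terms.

step 1: -44/25*γ1 + 23/25*γ2
step 2: 14/3 + 44/75*γ1 - 23/75*γ2 - 59/15*γ12
Answer: 14/3 + 44/75*γ1 - 23/75*γ2 - 59/15*γ12


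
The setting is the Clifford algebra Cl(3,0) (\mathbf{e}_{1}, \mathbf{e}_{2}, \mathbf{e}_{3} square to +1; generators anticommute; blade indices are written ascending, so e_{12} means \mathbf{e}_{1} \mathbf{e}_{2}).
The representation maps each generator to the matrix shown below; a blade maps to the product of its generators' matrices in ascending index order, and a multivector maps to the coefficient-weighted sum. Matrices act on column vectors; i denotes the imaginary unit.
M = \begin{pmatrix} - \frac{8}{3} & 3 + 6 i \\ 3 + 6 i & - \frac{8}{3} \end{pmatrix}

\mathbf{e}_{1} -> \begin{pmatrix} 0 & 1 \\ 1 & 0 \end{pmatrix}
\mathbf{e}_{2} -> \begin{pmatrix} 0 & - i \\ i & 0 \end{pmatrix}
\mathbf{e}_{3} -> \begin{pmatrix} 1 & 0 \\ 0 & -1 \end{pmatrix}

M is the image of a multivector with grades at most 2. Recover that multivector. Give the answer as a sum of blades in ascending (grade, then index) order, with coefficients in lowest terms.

Method: 1, rho(e_{1}), rho(e_{2}), rho(e_{3}) form a trace-orthogonal basis of the 2x2 complex matrices (tr(X Y) = 2 if X = Y, else 0), so M = m0*1 + m1*rho(e_{1}) + m2*rho(e_{2}) + m3*rho(e_{3}) with m0 = tr(M)/2 = - \frac{8}{3}, m1 = tr(M rho(e_{1}))/2 = 3 + 6 i, m2 = tr(M rho(e_{2}))/2 = 0, m3 = tr(M rho(e_{3}))/2 = 0.
Multiplying table entries, the bivector images are rho(e_{12}) = i*rho(e_{3}), rho(e_{13}) = -i*rho(e_{2}), rho(e_{23}) = i*rho(e_{1}); with real blade coefficients the real parts of m0..m3 are the coefficients of 1, e_{1}, e_{2}, e_{3} and the imaginary parts give the bivectors (e_{23}: Im m1, e_{13}: -Im m2, e_{12}: Im m3).
Answer: -\frac{8}{3} + 3 e_{1} + 6 e_{23}


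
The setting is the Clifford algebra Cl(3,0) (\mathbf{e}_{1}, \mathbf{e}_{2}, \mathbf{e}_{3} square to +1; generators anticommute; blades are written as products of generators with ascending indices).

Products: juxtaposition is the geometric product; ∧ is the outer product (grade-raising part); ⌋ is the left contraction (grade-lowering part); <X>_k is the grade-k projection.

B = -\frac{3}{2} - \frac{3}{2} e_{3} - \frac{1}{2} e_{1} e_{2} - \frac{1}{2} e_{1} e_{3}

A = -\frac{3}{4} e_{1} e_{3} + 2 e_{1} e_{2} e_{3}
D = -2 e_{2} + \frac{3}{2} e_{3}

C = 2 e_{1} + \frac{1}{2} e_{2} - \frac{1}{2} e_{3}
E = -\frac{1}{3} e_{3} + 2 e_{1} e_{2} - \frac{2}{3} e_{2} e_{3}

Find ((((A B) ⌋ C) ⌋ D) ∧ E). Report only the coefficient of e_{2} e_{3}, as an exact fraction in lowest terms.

step 1: -\frac{3}{8} + \frac{9}{8} e_{1} - e_{2} + e_{3} - 3 e_{1} e_{2} + \frac{9}{8} e_{1} e_{3} + \frac{3}{8} e_{2} e_{3} - 3 e_{1} e_{2} e_{3}
step 2: \frac{5}{4} - \frac{3}{4} e_{1} - \frac{3}{16} e_{2} + \frac{3}{16} e_{3}
step 3: \frac{21}{32} - \frac{5}{2} e_{2} + \frac{15}{8} e_{3}
step 4: -\frac{7}{32} e_{3} + \frac{21}{16} e_{1} e_{2} + \frac{19}{48} e_{2} e_{3} + \frac{15}{4} e_{1} e_{2} e_{3}
Answer: \frac{19}{48}


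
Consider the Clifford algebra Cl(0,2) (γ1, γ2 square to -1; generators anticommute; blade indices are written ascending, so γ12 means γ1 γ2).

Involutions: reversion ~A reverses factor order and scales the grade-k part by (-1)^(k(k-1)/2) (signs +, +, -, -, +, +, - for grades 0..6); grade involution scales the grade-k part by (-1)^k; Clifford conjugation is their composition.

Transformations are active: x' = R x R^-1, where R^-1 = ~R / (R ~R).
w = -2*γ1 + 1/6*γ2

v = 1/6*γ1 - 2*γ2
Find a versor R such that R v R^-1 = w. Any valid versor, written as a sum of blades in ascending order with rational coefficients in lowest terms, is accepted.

Sketch: the shared square -145/36 makes R = v + w = -11/6*γ1 - 11/6*γ2 the natural versor; its sandwich fixes that direction, negates (v - w)/2, and sends v to w.
Answer: -11/6*γ1 - 11/6*γ2


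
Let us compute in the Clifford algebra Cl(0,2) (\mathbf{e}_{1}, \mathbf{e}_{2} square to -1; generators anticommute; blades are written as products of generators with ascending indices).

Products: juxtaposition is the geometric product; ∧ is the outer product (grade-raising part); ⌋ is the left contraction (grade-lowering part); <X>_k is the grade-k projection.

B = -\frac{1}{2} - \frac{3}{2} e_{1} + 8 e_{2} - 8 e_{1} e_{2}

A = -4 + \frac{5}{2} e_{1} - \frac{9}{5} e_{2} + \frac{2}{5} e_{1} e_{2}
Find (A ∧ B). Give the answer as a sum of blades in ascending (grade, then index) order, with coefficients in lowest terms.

step 1: 2 + \frac{19}{4} e_{1} - \frac{311}{10} e_{2} + \frac{491}{10} e_{1} e_{2}
Answer: 2 + \frac{19}{4} e_{1} - \frac{311}{10} e_{2} + \frac{491}{10} e_{1} e_{2}


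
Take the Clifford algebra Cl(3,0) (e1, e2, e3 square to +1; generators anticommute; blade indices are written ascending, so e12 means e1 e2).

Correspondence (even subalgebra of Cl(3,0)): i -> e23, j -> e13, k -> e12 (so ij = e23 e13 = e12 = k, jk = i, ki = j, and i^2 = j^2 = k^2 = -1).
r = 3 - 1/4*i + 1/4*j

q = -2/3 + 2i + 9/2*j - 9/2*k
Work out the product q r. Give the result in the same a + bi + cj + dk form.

In blades: q = -2/3 - 9/2*e12 + 9/2*e13 + 2*e23, r = 3 + 1/4*e13 - 1/4*e23.
Distribute q over r term by term (generator squares from the signature, products reordered to ascending indices): (-2/3)*r = -2 - 1/6*e13 + 1/6*e23; (-9/2*e12)*r = -27/2*e12 + 9/8*e13 + 9/8*e23; (9/2*e13)*r = -9/8 + 9/8*e12 + 27/2*e13; (2*e23)*r = 1/2 + 1/2*e12 + 6*e23.
Sum: -21/8 - 95/8*e12 + 347/24*e13 + 175/24*e23; translating back through the correspondence:
Answer: -21/8 + 175/24*i + 347/24*j - 95/8*k


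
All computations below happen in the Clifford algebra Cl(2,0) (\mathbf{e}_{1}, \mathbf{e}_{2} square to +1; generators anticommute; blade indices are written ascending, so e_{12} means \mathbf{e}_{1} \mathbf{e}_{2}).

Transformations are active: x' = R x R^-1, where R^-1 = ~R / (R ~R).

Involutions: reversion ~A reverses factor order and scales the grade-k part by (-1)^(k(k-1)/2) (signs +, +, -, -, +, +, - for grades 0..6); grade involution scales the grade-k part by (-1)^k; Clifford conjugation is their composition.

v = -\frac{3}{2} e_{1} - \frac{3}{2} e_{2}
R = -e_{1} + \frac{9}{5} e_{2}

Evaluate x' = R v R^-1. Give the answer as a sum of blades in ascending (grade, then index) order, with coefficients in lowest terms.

~R = -e_{1} + \frac{9}{5} e_{2}, and R ~R = \frac{106}{25}, so R^-1 = ~R / (\frac{106}{25}).
R v = -\frac{6}{5} + \frac{21}{5} e_{12}
Answer: \frac{219}{106} e_{1} + \frac{51}{106} e_{2}


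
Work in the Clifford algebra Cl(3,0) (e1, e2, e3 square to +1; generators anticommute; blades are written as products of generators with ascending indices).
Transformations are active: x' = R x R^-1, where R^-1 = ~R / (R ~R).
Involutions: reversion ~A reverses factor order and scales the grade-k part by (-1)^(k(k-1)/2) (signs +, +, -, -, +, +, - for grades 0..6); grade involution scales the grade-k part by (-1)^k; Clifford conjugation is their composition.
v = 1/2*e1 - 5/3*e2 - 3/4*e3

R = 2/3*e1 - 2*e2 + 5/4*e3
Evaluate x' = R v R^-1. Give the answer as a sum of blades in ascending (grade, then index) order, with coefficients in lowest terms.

~R = 2/3*e1 - 2*e2 + 5/4*e3, and R ~R = 865/144, so R^-1 = ~R / (865/144).
R v = 131/48 - 1/9*e1 e2 - 9/8*e1 e3 + 43/12*e2 e3
Answer: 183/1730*e1 - 391/2595*e2 + 1305/692*e3


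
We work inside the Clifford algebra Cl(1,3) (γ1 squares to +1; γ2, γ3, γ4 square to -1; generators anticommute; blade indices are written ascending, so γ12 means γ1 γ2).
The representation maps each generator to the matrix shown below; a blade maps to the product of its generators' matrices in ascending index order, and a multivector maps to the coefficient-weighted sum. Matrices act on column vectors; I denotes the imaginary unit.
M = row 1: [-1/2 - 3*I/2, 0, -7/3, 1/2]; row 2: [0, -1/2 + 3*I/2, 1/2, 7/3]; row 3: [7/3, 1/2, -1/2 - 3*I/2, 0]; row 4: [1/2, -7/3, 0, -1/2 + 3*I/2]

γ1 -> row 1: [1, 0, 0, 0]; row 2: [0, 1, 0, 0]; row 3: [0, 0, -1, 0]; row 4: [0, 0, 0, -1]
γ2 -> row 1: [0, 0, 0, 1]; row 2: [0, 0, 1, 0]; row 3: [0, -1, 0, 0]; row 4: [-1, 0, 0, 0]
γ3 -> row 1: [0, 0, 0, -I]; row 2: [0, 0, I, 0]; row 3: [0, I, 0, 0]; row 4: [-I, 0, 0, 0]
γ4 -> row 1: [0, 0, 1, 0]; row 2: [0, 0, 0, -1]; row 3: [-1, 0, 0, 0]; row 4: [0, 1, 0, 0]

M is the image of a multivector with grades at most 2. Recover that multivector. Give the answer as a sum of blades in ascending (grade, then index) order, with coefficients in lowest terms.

Method: the blade images are trace-orthogonal — tr(rho(e_A) rho(e_B)^-1) = 4 if A = B and 0 otherwise — and rho(e_A)^-1 = (e_A)^2 * rho(e_A) with (e_A)^2 = +1 or -1, so the coefficient of e_A in the preimage is (e_A)^2 * tr(M rho(e_A))/4.
Nonzero projections over blades of grade <= 2: 1: (1)^2 = +1, tr(M 1) = -2, coefficient -1/2; γ4: (γ4)^2 = -1, tr(M rho(γ4)) = 28/3, coefficient -7/3; γ12: (γ12)^2 = +1, tr(M rho(γ12)) = 2, coefficient 1/2; γ23: (γ23)^2 = -1, tr(M rho(γ23)) = -6, coefficient 3/2. Every other blade of grade <= 2 projects to 0.
Answer: -1/2 - 7/3*γ4 + 1/2*γ12 + 3/2*γ23


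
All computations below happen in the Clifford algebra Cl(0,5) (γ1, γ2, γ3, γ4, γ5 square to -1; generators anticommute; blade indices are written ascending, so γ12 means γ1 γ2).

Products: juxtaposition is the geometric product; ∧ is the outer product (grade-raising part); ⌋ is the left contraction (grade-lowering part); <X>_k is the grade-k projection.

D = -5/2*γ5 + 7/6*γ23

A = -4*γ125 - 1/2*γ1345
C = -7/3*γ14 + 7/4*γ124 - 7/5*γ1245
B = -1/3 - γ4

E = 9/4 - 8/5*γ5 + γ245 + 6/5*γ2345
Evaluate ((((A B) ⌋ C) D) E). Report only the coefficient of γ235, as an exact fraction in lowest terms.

step 1: 4/3*γ125 + 1/2*γ135 - 4*γ1245 + 1/6*γ1345
step 2: 28/5 + 28/15*γ4
step 3: -14*γ5 + 98/15*γ23 - 14/3*γ45 + 98/45*γ234
step 4: -112/5 + 14/3*γ2 - 112/15*γ4 - 4333/150*γ5 + 203/10*γ23 + 14*γ24 + 98/45*γ35 - 917/50*γ45 - 119/10*γ234 - 784/75*γ235 + 98/15*γ345 - 784/225*γ2345
Answer: -784/75


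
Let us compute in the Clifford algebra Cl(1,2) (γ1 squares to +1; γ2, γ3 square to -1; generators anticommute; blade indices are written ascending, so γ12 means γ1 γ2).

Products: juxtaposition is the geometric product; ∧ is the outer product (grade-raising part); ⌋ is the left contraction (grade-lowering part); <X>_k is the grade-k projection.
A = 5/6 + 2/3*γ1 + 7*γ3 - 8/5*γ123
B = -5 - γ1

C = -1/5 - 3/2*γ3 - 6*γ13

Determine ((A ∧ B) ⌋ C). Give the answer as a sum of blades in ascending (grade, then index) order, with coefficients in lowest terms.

step 1: -25/6 - 25/6*γ1 - 35*γ3 + 7*γ13 + 8*γ123
step 2: -281/3 + 210*γ1 + 125/4*γ3 + 25*γ13
Answer: -281/3 + 210*γ1 + 125/4*γ3 + 25*γ13


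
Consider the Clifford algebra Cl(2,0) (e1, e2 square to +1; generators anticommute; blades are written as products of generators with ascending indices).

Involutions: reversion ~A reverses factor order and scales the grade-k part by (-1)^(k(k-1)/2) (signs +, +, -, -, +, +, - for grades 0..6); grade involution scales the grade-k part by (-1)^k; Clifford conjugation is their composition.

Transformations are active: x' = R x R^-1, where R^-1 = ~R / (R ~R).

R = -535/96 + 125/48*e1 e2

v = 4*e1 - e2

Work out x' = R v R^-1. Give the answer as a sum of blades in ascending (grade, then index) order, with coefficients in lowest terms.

~R = -535/96 - 125/48*e1 e2, and R ~R = 348725/9216, so R^-1 = ~R / (348725/9216).
R v = -1195/48*e1 - 155/32*e2
Answer: 46496/13949*e1 + 33851/13949*e2


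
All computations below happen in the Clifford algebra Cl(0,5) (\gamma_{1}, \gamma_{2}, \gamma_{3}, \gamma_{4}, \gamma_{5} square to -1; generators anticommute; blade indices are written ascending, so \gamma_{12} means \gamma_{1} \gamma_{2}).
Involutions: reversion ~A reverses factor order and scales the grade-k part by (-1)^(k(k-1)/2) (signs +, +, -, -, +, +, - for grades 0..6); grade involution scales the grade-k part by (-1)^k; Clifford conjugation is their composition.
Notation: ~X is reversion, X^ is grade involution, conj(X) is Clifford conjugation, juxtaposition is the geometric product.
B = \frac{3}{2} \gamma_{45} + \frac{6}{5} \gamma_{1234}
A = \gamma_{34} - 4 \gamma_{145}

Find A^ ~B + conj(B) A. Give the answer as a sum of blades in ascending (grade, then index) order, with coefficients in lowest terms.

first term: 6 \gamma_{1} - \frac{6}{5} \gamma_{12} + \frac{3}{2} \gamma_{35} - \frac{24}{5} \gamma_{235}
second term: -6 \gamma_{1} - \frac{6}{5} \gamma_{12} - \frac{3}{2} \gamma_{35} + \frac{24}{5} \gamma_{235}
Answer: -\frac{12}{5} \gamma_{12}


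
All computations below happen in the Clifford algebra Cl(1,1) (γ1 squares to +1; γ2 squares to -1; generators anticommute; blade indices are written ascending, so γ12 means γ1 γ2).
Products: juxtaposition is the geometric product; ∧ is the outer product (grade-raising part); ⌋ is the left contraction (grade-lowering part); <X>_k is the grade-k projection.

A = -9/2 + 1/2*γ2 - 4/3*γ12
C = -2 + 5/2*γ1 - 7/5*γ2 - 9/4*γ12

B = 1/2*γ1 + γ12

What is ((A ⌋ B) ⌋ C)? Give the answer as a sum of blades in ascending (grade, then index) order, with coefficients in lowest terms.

step 1: -4/3 - 7/4*γ1 - 9/2*γ12
step 2: 101/12 - 10/3*γ1 + 1393/240*γ2 + 3*γ12
Answer: 101/12 - 10/3*γ1 + 1393/240*γ2 + 3*γ12


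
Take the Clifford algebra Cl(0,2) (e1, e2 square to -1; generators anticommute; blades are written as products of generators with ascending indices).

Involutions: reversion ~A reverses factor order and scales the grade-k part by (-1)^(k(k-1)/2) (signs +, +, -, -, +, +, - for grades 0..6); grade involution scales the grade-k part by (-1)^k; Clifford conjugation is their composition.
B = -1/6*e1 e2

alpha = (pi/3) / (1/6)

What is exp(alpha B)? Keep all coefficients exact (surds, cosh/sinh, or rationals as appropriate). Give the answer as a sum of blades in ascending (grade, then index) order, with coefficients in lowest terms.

B^2 = (-1/6)^2*(e1 e2)^2 = 1/36*(-1) = -1/36 (a basis 2-blade squares to minus the product of its generators' squares).
B^2 = -1/36 — a negative square means the series sums to a rotation: l = 1/6, alpha*l = pi/3, so exp(alpha B) = cos(pi/3) + (sin(pi/3)/(1/6))*B = 1/2 + (3*sqrt(3))*B.
Answer: 1/2 - sqrt(3)/2*e1 e2


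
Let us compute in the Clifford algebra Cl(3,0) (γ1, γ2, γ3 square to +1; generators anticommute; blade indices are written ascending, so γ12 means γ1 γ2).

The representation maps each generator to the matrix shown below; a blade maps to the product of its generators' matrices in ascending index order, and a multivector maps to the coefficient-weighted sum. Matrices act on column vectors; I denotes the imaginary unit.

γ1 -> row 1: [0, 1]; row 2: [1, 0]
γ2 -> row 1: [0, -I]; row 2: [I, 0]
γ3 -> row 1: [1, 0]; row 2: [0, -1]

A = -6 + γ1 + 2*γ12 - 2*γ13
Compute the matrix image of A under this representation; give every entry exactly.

Bivector images (products of the table entries): rho(γ12) = rho(γ1)rho(γ2) = row 1: [I, 0]; row 2: [0, -I]; rho(γ13) = rho(γ1)rho(γ3) = row 1: [0, -1]; row 2: [1, 0].
M = (-6)*1 + (1)*rho(γ1) + (2)*rho(γ12) + (-2)*rho(γ13), summed entrywise (1 is the identity matrix):
Answer: row 1: [-6 + 2*I, 3]; row 2: [-1, -6 - 2*I]


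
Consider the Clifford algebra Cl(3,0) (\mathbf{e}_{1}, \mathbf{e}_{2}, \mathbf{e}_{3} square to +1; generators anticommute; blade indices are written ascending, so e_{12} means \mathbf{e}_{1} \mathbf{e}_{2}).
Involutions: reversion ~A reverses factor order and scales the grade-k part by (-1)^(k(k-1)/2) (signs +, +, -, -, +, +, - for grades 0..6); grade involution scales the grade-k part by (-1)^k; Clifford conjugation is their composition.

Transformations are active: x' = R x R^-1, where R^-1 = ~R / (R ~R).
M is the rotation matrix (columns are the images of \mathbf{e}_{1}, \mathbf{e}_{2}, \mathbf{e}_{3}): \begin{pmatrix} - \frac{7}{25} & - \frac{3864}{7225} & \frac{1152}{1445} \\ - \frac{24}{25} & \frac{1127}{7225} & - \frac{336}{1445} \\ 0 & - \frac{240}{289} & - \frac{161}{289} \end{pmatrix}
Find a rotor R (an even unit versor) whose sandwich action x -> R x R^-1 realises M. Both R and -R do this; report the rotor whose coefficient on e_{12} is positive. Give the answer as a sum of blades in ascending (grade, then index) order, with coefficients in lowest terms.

Method: write R = a + b12*e_{12} + b13*e_{13} + b23*e_{23} with a^2 + b12^2 + b13^2 + b23^2 = 1 (so R^-1 = ~R). Expanding the columns R e_j ~R gives tr M = 4a^2 - 1 and, from the antisymmetric part, M21 - M12 = -4a*b12, M13 - M31 = 4a*b13, M32 - M23 = -4a*b23.
Here tr M = -\frac{4921}{7225}, so a^2 = (1 + tr M)/4 = \frac{576}{7225} and a = ±\frac{24}{85}. Taking a = \frac{24}{85}: M21 - M12 = -\frac{3072}{7225}, M13 - M31 = \frac{1152}{1445}, M32 - M23 = -\frac{864}{1445}, giving b12 = \frac{32}{85}, b13 = \frac{12}{17}, b23 = \frac{9}{17}, i.e. R = \frac{24}{85} + \frac{32}{85} e_{12} + \frac{12}{17} e_{13} + \frac{9}{17} e_{23}.
Its e_{12} coefficient is already positive.
Answer: \frac{24}{85} + \frac{32}{85} e_{12} + \frac{12}{17} e_{13} + \frac{9}{17} e_{23}. Sheet selection: the two-to-one cover makes ±R indistinguishable at the matrix level (trace -\frac{4921}{7225}), so uniqueness comes from the required sign on e_{12}.
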